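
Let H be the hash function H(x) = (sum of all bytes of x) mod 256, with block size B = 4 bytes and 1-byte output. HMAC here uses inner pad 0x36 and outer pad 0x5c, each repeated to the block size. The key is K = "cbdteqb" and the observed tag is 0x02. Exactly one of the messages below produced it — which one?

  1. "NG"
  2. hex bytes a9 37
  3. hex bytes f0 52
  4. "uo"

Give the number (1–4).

2

Key "cbdteqb" = 63 62 64 74 65 71 62 is 7 bytes > B = 4, so hash it first: H(key) = d5, then zero-pad to 4 bytes: K' = d5 00 00 00.
K' ⊕ ipad = e3 36 36 36; K' ⊕ opad = 89 5c 5c 5c.
m1: inner = H(e3 36 36 36 4e 47) = 1a; tag = H(89 5c 5c 5c 1a) = b7
m2: inner = H(e3 36 36 36 a9 37) = 65; tag = H(89 5c 5c 5c 65) = 02 ← matches
m3: inner = H(e3 36 36 36 f0 52) = c7; tag = H(89 5c 5c 5c c7) = 64
m4: inner = H(e3 36 36 36 75 6f) = 69; tag = H(89 5c 5c 5c 69) = 06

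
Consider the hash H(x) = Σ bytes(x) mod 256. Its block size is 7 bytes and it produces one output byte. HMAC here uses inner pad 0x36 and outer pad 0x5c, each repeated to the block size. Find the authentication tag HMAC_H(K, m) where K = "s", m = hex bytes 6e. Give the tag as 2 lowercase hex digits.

4e

Key "s" = 73 is 1 byte ≤ B = 7; zero-pad to 7 bytes: K' = 73 00 00 00 00 00 00.
K' ⊕ ipad = 45 36 36 36 36 36 36.  K' ⊕ opad = 2f 5c 5c 5c 5c 5c 5c.
Inner input = (K'⊕ipad) ∥ m = 45 36 36 36 36 36 36 ∥ 6e.
Inner hash: sum = 69+54+54+54+54+54+54+110 = 503; mod 256 = 247 → f7.
Outer input = (K'⊕opad) ∥ inner = 2f 5c 5c 5c 5c 5c 5c ∥ f7.
Outer hash (tag): sum = 47+92+92+92+92+92+92+247 = 846; mod 256 = 78 → 4e.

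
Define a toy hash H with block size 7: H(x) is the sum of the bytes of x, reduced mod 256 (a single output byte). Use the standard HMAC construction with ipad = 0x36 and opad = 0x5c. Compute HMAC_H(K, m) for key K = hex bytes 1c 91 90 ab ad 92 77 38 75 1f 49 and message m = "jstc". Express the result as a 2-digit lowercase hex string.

94

Key hex bytes 1c 91 90 ab ad 92 77 38 75 1f 49 is 11 bytes > B = 7, so hash it first: H(key) = b3, then zero-pad to 7 bytes: K' = b3 00 00 00 00 00 00.
K' ⊕ ipad = 85 36 36 36 36 36 36.  K' ⊕ opad = ef 5c 5c 5c 5c 5c 5c.
Inner input = (K'⊕ipad) ∥ m = 85 36 36 36 36 36 36 ∥ 6a 73 74 63.
Inner hash: sum = 133+54+54+54+54+54+54+106+115+116+99 = 893; mod 256 = 125 → 7d.
Outer input = (K'⊕opad) ∥ inner = ef 5c 5c 5c 5c 5c 5c ∥ 7d.
Outer hash (tag): sum = 239+92+92+92+92+92+92+125 = 916; mod 256 = 148 → 94.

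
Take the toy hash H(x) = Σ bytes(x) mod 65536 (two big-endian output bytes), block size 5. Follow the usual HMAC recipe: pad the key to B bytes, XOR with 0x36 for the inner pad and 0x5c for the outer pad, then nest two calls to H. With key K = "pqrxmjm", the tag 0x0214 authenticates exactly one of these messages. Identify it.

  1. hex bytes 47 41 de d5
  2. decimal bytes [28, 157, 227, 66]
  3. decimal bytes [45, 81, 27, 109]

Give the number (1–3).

1

Key "pqrxmjm" = 70 71 72 78 6d 6a 6d is 7 bytes > B = 5, so hash it first: H(key) = 03 0f, then zero-pad to 5 bytes: K' = 03 0f 00 00 00.
K' ⊕ ipad = 35 39 36 36 36; K' ⊕ opad = 5f 53 5c 5c 5c.
m1: inner = H(35 39 36 36 36 47 41 de d5) = 03 4b; tag = H(5f 53 5c 5c 5c 03 4b) = 0214 ← matches
m2: inner = H(35 39 36 36 36 1c 9d e3 42) = 02 ee; tag = H(5f 53 5c 5c 5c 02 ee) = 02b6
m3: inner = H(35 39 36 36 36 2d 51 1b 6d) = 02 16; tag = H(5f 53 5c 5c 5c 02 16) = 01de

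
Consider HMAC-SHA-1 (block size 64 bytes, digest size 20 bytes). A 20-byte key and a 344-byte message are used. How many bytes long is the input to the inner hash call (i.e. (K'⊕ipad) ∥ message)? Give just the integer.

Key is 20 ≤ 64 bytes, zero-padded: |K'| = 64.
Inner input = (K'⊕ipad) ∥ m → 64 + 344 = 408 bytes.

408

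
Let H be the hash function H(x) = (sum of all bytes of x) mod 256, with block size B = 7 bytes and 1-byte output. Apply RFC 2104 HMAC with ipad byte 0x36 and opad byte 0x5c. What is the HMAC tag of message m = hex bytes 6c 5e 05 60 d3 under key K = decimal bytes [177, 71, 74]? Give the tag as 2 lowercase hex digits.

dc

Key decimal bytes [177, 71, 74] = b1 47 4a is 3 bytes ≤ B = 7; zero-pad to 7 bytes: K' = b1 47 4a 00 00 00 00.
K' ⊕ ipad = 87 71 7c 36 36 36 36.  K' ⊕ opad = ed 1b 16 5c 5c 5c 5c.
Inner input = (K'⊕ipad) ∥ m = 87 71 7c 36 36 36 36 ∥ 6c 5e 05 60 d3.
Inner hash: sum = 135+113+124+54+54+54+54+108+94+5+96+211 = 1102; mod 256 = 78 → 4e.
Outer input = (K'⊕opad) ∥ inner = ed 1b 16 5c 5c 5c 5c ∥ 4e.
Outer hash (tag): sum = 237+27+22+92+92+92+92+78 = 732; mod 256 = 220 → dc.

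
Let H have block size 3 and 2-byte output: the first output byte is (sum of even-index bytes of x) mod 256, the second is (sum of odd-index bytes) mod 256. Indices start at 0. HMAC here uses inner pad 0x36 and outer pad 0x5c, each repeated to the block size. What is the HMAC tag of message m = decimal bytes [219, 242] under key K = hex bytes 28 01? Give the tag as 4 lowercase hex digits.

e2a3

Key hex bytes 28 01 is 2 bytes ≤ B = 3; zero-pad to 3 bytes: K' = 28 01 00.
K' ⊕ ipad = 1e 37 36.  K' ⊕ opad = 74 5d 5c.
Inner input = (K'⊕ipad) ∥ m = 1e 37 36 ∥ db f2.
Inner hash: even-index sum = 326 mod 256 = 70; odd-index sum = 274 mod 256 = 18 → 46 12.
Outer input = (K'⊕opad) ∥ inner = 74 5d 5c ∥ 46 12.
Outer hash (tag): even-index sum = 226 mod 256 = 226; odd-index sum = 163 mod 256 = 163 → e2 a3.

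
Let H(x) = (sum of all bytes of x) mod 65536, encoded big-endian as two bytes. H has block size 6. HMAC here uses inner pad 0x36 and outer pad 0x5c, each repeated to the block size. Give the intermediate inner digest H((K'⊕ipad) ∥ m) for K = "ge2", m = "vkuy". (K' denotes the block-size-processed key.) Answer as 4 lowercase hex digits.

Key "ge2" = 67 65 32 is 3 bytes ≤ B = 6; zero-pad to 6 bytes: K' = 67 65 32 00 00 00.
K' ⊕ ipad = 51 53 04 36 36 36.
Inner input = 51 53 04 36 36 36 ∥ 76 6b 75 79.
Inner hash: sum = 81+83+4+54+54+54+118+107+117+121 = 793 → 03 19.

0319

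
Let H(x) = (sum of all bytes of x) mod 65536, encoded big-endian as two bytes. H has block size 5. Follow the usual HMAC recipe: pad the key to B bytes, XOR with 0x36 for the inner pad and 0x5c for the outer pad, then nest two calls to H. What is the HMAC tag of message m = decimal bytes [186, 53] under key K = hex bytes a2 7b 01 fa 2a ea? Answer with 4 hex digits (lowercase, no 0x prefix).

02c4

Key hex bytes a2 7b 01 fa 2a ea is 6 bytes > B = 5, so hash it first: H(key) = 03 2c, then zero-pad to 5 bytes: K' = 03 2c 00 00 00.
K' ⊕ ipad = 35 1a 36 36 36.  K' ⊕ opad = 5f 70 5c 5c 5c.
Inner input = (K'⊕ipad) ∥ m = 35 1a 36 36 36 ∥ ba 35.
Inner hash: sum = 53+26+54+54+54+186+53 = 480 → 01 e0.
Outer input = (K'⊕opad) ∥ inner = 5f 70 5c 5c 5c ∥ 01 e0.
Outer hash (tag): sum = 95+112+92+92+92+1+224 = 708 → 02 c4.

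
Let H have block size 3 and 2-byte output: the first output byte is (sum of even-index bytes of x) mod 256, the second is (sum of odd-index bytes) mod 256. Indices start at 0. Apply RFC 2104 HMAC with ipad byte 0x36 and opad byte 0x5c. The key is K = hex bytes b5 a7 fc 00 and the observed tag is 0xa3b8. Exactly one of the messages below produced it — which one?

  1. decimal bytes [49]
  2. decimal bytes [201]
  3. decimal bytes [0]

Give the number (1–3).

Key hex bytes b5 a7 fc 00 is 4 bytes > B = 3, so hash it first: H(key) = b1 a7, then zero-pad to 3 bytes: K' = b1 a7 00.
K' ⊕ ipad = 87 91 36; K' ⊕ opad = ed fb 5c.
m1: inner = H(87 91 36 31) = bd c2; tag = H(ed fb 5c bd c2) = 0bb8
m2: inner = H(87 91 36 c9) = bd 5a; tag = H(ed fb 5c bd 5a) = a3b8 ← matches
m3: inner = H(87 91 36 00) = bd 91; tag = H(ed fb 5c bd 91) = dab8

2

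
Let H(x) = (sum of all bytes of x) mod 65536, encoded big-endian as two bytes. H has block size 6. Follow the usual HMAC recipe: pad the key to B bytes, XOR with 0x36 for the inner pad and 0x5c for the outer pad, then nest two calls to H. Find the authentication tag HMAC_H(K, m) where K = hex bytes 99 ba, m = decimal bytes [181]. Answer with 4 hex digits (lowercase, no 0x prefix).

03e5

Key hex bytes 99 ba is 2 bytes ≤ B = 6; zero-pad to 6 bytes: K' = 99 ba 00 00 00 00.
K' ⊕ ipad = af 8c 36 36 36 36.  K' ⊕ opad = c5 e6 5c 5c 5c 5c.
Inner input = (K'⊕ipad) ∥ m = af 8c 36 36 36 36 ∥ b5.
Inner hash: sum = 175+140+54+54+54+54+181 = 712 → 02 c8.
Outer input = (K'⊕opad) ∥ inner = c5 e6 5c 5c 5c 5c ∥ 02 c8.
Outer hash (tag): sum = 197+230+92+92+92+92+2+200 = 997 → 03 e5.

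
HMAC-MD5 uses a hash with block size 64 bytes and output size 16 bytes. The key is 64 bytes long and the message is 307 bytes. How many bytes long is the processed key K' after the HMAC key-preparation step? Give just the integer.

64

Key is 64 ≤ 64 bytes, zero-padded: |K'| = 64.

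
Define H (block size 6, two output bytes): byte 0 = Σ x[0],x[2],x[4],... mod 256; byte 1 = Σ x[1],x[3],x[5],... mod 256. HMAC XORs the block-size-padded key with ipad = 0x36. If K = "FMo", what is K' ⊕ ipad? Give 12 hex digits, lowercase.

Key "FMo" = 46 4d 6f is 3 bytes ≤ B = 6; zero-pad to 6 bytes: K' = 46 4d 6f 00 00 00.
XOR each byte with 0x36: 46⊕36=70, 4d⊕36=7b, 6f⊕36=59, 00⊕36=36, 00⊕36=36, 00⊕36=36.

707b59363636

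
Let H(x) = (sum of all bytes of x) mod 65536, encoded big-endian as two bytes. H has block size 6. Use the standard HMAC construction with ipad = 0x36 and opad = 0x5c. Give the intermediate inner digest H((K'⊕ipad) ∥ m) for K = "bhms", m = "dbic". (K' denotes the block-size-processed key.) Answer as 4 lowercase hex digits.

0350

Key "bhms" = 62 68 6d 73 is 4 bytes ≤ B = 6; zero-pad to 6 bytes: K' = 62 68 6d 73 00 00.
K' ⊕ ipad = 54 5e 5b 45 36 36.
Inner input = 54 5e 5b 45 36 36 ∥ 64 62 69 63.
Inner hash: sum = 84+94+91+69+54+54+100+98+105+99 = 848 → 03 50.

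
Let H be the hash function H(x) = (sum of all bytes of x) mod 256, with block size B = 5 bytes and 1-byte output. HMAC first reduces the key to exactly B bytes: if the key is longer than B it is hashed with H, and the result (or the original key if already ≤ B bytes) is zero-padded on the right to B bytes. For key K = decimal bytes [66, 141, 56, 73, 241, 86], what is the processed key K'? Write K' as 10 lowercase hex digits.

9700000000

|K| = 6 > B = 5, so first hash the key.
H(K): sum = 66+141+56+73+241+86 = 663; mod 256 = 151 → 97.
Zero-pad H(K) = 97 to 5 bytes: K' = 97 00 00 00 00.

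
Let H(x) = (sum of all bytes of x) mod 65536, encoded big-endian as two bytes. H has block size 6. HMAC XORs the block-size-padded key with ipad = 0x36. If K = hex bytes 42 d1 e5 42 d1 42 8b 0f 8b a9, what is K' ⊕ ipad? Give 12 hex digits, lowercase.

Key hex bytes 42 d1 e5 42 d1 42 8b 0f 8b a9 is 10 bytes > B = 6, so hash it first: H(key) = 05 1b, then zero-pad to 6 bytes: K' = 05 1b 00 00 00 00.
XOR each byte with 0x36: 05⊕36=33, 1b⊕36=2d, 00⊕36=36, 00⊕36=36, 00⊕36=36, 00⊕36=36.

332d36363636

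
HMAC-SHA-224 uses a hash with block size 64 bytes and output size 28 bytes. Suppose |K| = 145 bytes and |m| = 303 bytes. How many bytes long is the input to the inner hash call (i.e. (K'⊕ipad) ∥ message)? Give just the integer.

Key is 145 > 64 bytes, so it is hashed to 28 bytes then zero-padded to 64: |K'| = 64.
Inner input = (K'⊕ipad) ∥ m → 64 + 303 = 367 bytes.

367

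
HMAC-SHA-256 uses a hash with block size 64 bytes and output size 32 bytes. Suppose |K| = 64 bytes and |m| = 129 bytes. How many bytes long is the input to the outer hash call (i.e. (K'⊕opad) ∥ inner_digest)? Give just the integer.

96

Key is 64 ≤ 64 bytes, zero-padded: |K'| = 64.
Outer input = (K'⊕opad) ∥ H(inner) → 64 + 32 = 96 bytes.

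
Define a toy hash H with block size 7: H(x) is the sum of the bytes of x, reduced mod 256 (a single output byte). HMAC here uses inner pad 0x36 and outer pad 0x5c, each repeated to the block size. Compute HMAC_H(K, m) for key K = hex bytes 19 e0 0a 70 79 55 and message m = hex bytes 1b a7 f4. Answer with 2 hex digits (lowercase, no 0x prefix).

32

Key hex bytes 19 e0 0a 70 79 55 is 6 bytes ≤ B = 7; zero-pad to 7 bytes: K' = 19 e0 0a 70 79 55 00.
K' ⊕ ipad = 2f d6 3c 46 4f 63 36.  K' ⊕ opad = 45 bc 56 2c 25 09 5c.
Inner input = (K'⊕ipad) ∥ m = 2f d6 3c 46 4f 63 36 ∥ 1b a7 f4.
Inner hash: sum = 47+214+60+70+79+99+54+27+167+244 = 1061; mod 256 = 37 → 25.
Outer input = (K'⊕opad) ∥ inner = 45 bc 56 2c 25 09 5c ∥ 25.
Outer hash (tag): sum = 69+188+86+44+37+9+92+37 = 562; mod 256 = 50 → 32.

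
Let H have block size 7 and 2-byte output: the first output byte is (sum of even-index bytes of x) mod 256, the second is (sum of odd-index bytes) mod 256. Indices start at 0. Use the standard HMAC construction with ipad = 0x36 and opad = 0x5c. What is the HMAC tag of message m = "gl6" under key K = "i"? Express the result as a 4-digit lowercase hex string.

8881

Key "i" = 69 is 1 byte ≤ B = 7; zero-pad to 7 bytes: K' = 69 00 00 00 00 00 00.
K' ⊕ ipad = 5f 36 36 36 36 36 36.  K' ⊕ opad = 35 5c 5c 5c 5c 5c 5c.
Inner input = (K'⊕ipad) ∥ m = 5f 36 36 36 36 36 36 ∥ 67 6c 36.
Inner hash: even-index sum = 365 mod 256 = 109; odd-index sum = 319 mod 256 = 63 → 6d 3f.
Outer input = (K'⊕opad) ∥ inner = 35 5c 5c 5c 5c 5c 5c ∥ 6d 3f.
Outer hash (tag): even-index sum = 392 mod 256 = 136; odd-index sum = 385 mod 256 = 129 → 88 81.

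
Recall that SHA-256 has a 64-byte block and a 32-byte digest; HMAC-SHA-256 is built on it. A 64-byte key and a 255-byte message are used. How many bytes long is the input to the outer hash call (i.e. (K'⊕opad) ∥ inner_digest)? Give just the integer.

96

Key is 64 ≤ 64 bytes, zero-padded: |K'| = 64.
Outer input = (K'⊕opad) ∥ H(inner) → 64 + 32 = 96 bytes.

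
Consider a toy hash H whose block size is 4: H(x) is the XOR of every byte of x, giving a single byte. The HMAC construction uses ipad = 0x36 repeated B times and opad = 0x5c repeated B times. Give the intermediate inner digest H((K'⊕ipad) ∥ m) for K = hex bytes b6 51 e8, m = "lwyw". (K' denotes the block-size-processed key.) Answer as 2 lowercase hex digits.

Key hex bytes b6 51 e8 is 3 bytes ≤ B = 4; zero-pad to 4 bytes: K' = b6 51 e8 00.
K' ⊕ ipad = 80 67 de 36.
Inner input = 80 67 de 36 ∥ 6c 77 79 77.
Inner hash: XOR 80⊕67⊕de⊕36⊕6c⊕77⊕79⊕77 = 1a.

1a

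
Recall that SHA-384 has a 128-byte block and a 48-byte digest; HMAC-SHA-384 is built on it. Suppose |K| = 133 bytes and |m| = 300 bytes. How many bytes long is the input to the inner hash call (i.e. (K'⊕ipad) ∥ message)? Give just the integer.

Key is 133 > 128 bytes, so it is hashed to 48 bytes then zero-padded to 128: |K'| = 128.
Inner input = (K'⊕ipad) ∥ m → 128 + 300 = 428 bytes.

428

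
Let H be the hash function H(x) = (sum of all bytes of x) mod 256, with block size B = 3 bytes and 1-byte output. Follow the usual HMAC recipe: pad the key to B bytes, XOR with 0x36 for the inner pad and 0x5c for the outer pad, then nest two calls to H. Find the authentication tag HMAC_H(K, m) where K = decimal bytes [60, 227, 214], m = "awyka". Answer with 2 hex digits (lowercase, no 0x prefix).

85

Key decimal bytes [60, 227, 214] = 3c e3 d6 is exactly B = 3 bytes: K' = 3c e3 d6.
K' ⊕ ipad = 0a d5 e0.  K' ⊕ opad = 60 bf 8a.
Inner input = (K'⊕ipad) ∥ m = 0a d5 e0 ∥ 61 77 79 6b 61.
Inner hash: sum = 10+213+224+97+119+121+107+97 = 988; mod 256 = 220 → dc.
Outer input = (K'⊕opad) ∥ inner = 60 bf 8a ∥ dc.
Outer hash (tag): sum = 96+191+138+220 = 645; mod 256 = 133 → 85.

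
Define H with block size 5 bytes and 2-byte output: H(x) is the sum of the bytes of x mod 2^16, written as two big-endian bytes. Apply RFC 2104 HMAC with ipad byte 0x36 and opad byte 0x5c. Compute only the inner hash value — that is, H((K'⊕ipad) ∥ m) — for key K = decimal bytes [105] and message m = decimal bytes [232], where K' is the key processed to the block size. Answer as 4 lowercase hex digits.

021f

Key decimal bytes [105] = 69 is 1 byte ≤ B = 5; zero-pad to 5 bytes: K' = 69 00 00 00 00.
K' ⊕ ipad = 5f 36 36 36 36.
Inner input = 5f 36 36 36 36 ∥ e8.
Inner hash: sum = 95+54+54+54+54+232 = 543 → 02 1f.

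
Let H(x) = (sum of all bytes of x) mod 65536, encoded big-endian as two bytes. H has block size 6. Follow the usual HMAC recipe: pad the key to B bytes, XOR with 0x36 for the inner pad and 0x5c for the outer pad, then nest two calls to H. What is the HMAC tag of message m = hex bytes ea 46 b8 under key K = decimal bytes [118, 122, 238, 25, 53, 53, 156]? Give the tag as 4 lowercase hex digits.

0331

Key decimal bytes [118, 122, 238, 25, 53, 53, 156] = 76 7a ee 19 35 35 9c is 7 bytes > B = 6, so hash it first: H(key) = 02 fd, then zero-pad to 6 bytes: K' = 02 fd 00 00 00 00.
K' ⊕ ipad = 34 cb 36 36 36 36.  K' ⊕ opad = 5e a1 5c 5c 5c 5c.
Inner input = (K'⊕ipad) ∥ m = 34 cb 36 36 36 36 ∥ ea 46 b8.
Inner hash: sum = 52+203+54+54+54+54+234+70+184 = 959 → 03 bf.
Outer input = (K'⊕opad) ∥ inner = 5e a1 5c 5c 5c 5c ∥ 03 bf.
Outer hash (tag): sum = 94+161+92+92+92+92+3+191 = 817 → 03 31.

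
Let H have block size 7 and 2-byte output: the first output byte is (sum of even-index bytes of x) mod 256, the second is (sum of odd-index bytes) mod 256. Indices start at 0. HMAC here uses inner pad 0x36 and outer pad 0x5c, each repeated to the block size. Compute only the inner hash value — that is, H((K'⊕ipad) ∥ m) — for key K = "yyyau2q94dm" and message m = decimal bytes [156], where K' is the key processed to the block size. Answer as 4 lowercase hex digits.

Key "yyyau2q94dm" = 79 79 79 61 75 32 71 39 34 64 6d is 11 bytes > B = 7, so hash it first: H(key) = 79 a9, then zero-pad to 7 bytes: K' = 79 a9 00 00 00 00 00.
K' ⊕ ipad = 4f 9f 36 36 36 36 36.
Inner input = 4f 9f 36 36 36 36 36 ∥ 9c.
Inner hash: even-index sum = 241 mod 256 = 241; odd-index sum = 423 mod 256 = 167 → f1 a7.

f1a7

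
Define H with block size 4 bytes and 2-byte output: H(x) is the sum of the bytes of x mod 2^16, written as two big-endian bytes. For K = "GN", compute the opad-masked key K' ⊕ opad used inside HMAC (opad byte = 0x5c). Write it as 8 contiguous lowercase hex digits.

Key "GN" = 47 4e is 2 bytes ≤ B = 4; zero-pad to 4 bytes: K' = 47 4e 00 00.
XOR each byte with 0x5c: 47⊕5c=1b, 4e⊕5c=12, 00⊕5c=5c, 00⊕5c=5c.

1b125c5c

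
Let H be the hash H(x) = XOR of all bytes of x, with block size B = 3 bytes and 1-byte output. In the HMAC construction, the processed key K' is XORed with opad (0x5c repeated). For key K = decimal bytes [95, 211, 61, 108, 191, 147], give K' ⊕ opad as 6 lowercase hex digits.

ad5c5c

Key decimal bytes [95, 211, 61, 108, 191, 147] = 5f d3 3d 6c bf 93 is 6 bytes > B = 3, so hash it first: H(key) = f1, then zero-pad to 3 bytes: K' = f1 00 00.
XOR each byte with 0x5c: f1⊕5c=ad, 00⊕5c=5c, 00⊕5c=5c.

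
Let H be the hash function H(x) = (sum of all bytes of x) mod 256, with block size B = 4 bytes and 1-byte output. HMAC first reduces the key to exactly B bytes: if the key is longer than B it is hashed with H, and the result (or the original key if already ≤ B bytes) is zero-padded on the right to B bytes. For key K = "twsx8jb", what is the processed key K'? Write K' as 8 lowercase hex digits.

da000000

|K| = 7 > B = 4, so first hash the key.
H(K): sum = 116+119+115+120+56+106+98 = 730; mod 256 = 218 → da.
Zero-pad H(K) = da to 4 bytes: K' = da 00 00 00.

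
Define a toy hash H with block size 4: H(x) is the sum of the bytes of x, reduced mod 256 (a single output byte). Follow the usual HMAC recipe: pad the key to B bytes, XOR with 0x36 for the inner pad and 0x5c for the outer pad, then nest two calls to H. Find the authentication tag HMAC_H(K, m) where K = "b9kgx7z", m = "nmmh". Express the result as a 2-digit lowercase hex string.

Key "b9kgx7z" = 62 39 6b 67 78 37 7a is 7 bytes > B = 4, so hash it first: H(key) = 96, then zero-pad to 4 bytes: K' = 96 00 00 00.
K' ⊕ ipad = a0 36 36 36.  K' ⊕ opad = ca 5c 5c 5c.
Inner input = (K'⊕ipad) ∥ m = a0 36 36 36 ∥ 6e 6d 6d 68.
Inner hash: sum = 160+54+54+54+110+109+109+104 = 754; mod 256 = 242 → f2.
Outer input = (K'⊕opad) ∥ inner = ca 5c 5c 5c ∥ f2.
Outer hash (tag): sum = 202+92+92+92+242 = 720; mod 256 = 208 → d0.

d0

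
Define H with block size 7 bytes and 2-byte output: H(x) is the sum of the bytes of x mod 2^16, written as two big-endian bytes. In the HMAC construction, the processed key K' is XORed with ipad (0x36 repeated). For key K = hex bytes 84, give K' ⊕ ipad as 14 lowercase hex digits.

b2363636363636

Key hex bytes 84 is 1 byte ≤ B = 7; zero-pad to 7 bytes: K' = 84 00 00 00 00 00 00.
XOR each byte with 0x36: 84⊕36=b2, 00⊕36=36, 00⊕36=36, 00⊕36=36, 00⊕36=36, 00⊕36=36, 00⊕36=36.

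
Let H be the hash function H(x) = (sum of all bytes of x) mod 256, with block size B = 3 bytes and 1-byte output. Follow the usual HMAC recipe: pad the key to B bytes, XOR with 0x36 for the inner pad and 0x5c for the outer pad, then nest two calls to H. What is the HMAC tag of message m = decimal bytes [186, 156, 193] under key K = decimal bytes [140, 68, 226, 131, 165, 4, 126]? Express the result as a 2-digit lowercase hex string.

Key decimal bytes [140, 68, 226, 131, 165, 4, 126] = 8c 44 e2 83 a5 04 7e is 7 bytes > B = 3, so hash it first: H(key) = 5c, then zero-pad to 3 bytes: K' = 5c 00 00.
K' ⊕ ipad = 6a 36 36.  K' ⊕ opad = 00 5c 5c.
Inner input = (K'⊕ipad) ∥ m = 6a 36 36 ∥ ba 9c c1.
Inner hash: sum = 106+54+54+186+156+193 = 749; mod 256 = 237 → ed.
Outer input = (K'⊕opad) ∥ inner = 00 5c 5c ∥ ed.
Outer hash (tag): sum = 0+92+92+237 = 421; mod 256 = 165 → a5.

a5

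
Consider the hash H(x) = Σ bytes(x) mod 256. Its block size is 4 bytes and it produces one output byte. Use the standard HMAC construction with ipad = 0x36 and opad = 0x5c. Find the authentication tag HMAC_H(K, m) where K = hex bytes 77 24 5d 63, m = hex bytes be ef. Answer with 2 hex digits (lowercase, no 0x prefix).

a3

Key hex bytes 77 24 5d 63 is exactly B = 4 bytes: K' = 77 24 5d 63.
K' ⊕ ipad = 41 12 6b 55.  K' ⊕ opad = 2b 78 01 3f.
Inner input = (K'⊕ipad) ∥ m = 41 12 6b 55 ∥ be ef.
Inner hash: sum = 65+18+107+85+190+239 = 704; mod 256 = 192 → c0.
Outer input = (K'⊕opad) ∥ inner = 2b 78 01 3f ∥ c0.
Outer hash (tag): sum = 43+120+1+63+192 = 419; mod 256 = 163 → a3.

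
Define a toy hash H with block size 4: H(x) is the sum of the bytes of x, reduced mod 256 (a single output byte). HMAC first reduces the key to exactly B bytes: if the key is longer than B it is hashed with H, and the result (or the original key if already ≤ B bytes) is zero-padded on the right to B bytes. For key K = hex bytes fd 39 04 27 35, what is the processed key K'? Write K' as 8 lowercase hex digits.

96000000

|K| = 5 > B = 4, so first hash the key.
H(K): sum = 253+57+4+39+53 = 406; mod 256 = 150 → 96.
Zero-pad H(K) = 96 to 4 bytes: K' = 96 00 00 00.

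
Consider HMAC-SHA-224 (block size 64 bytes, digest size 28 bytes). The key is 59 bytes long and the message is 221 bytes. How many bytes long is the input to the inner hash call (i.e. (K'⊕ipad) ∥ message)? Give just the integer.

Key is 59 ≤ 64 bytes, zero-padded: |K'| = 64.
Inner input = (K'⊕ipad) ∥ m → 64 + 221 = 285 bytes.

285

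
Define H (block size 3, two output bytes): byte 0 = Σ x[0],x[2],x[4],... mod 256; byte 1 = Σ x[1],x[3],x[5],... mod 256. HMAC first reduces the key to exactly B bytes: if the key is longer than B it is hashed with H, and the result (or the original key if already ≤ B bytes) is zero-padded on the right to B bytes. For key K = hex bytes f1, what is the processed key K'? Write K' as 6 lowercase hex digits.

f10000

Key hex bytes f1 is 1 byte ≤ B = 3; zero-pad to 3 bytes: K' = f1 00 00.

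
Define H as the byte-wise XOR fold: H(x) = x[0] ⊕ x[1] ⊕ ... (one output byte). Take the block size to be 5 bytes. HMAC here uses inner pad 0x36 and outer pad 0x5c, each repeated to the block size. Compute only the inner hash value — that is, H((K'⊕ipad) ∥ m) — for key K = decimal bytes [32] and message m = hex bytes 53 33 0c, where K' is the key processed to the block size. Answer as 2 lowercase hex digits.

Key decimal bytes [32] = 20 is 1 byte ≤ B = 5; zero-pad to 5 bytes: K' = 20 00 00 00 00.
K' ⊕ ipad = 16 36 36 36 36.
Inner input = 16 36 36 36 36 ∥ 53 33 0c.
Inner hash: XOR 16⊕36⊕36⊕36⊕36⊕53⊕33⊕0c = 7a.

7a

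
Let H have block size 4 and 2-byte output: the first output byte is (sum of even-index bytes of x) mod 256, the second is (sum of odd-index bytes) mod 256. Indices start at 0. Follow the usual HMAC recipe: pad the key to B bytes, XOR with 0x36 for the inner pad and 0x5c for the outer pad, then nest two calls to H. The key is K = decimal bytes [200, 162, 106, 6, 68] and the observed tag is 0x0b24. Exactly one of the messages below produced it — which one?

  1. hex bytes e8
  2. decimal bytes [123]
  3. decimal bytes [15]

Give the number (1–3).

Key decimal bytes [200, 162, 106, 6, 68] = c8 a2 6a 06 44 is 5 bytes > B = 4, so hash it first: H(key) = 76 a8, then zero-pad to 4 bytes: K' = 76 a8 00 00.
K' ⊕ ipad = 40 9e 36 36; K' ⊕ opad = 2a f4 5c 5c.
m1: inner = H(40 9e 36 36 e8) = 5e d4; tag = H(2a f4 5c 5c 5e d4) = e424
m2: inner = H(40 9e 36 36 7b) = f1 d4; tag = H(2a f4 5c 5c f1 d4) = 7724
m3: inner = H(40 9e 36 36 0f) = 85 d4; tag = H(2a f4 5c 5c 85 d4) = 0b24 ← matches

3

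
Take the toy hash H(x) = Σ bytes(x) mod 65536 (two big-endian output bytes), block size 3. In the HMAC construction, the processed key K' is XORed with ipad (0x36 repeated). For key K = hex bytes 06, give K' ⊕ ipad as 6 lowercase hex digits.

Key hex bytes 06 is 1 byte ≤ B = 3; zero-pad to 3 bytes: K' = 06 00 00.
XOR each byte with 0x36: 06⊕36=30, 00⊕36=36, 00⊕36=36.

303636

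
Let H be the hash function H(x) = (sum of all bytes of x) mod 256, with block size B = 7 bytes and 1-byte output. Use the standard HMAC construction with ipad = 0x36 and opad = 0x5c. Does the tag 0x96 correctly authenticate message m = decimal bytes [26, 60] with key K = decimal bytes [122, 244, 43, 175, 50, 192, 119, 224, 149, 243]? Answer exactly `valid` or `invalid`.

Key decimal bytes [122, 244, 43, 175, 50, 192, 119, 224, 149, 243] = 7a f4 2b af 32 c0 77 e0 95 f3 is 10 bytes > B = 7, so hash it first: H(key) = 19, then zero-pad to 7 bytes: K' = 19 00 00 00 00 00 00.
K' ⊕ ipad = 2f 36 36 36 36 36 36; K' ⊕ opad = 45 5c 5c 5c 5c 5c 5c.
Inner hash: sum = 47+54+54+54+54+54+54+26+60 = 457; mod 256 = 201 → c9.
Outer hash (recomputed tag): sum = 69+92+92+92+92+92+92+201 = 822; mod 256 = 54 → 36.
Recomputed tag = 36; claimed = 96 → mismatch.

invalid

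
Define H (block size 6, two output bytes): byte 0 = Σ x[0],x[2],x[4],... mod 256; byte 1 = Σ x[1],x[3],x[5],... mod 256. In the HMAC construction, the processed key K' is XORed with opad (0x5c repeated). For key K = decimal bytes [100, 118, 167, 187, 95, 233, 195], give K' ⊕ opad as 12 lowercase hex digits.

71465c5c5c5c

Key decimal bytes [100, 118, 167, 187, 95, 233, 195] = 64 76 a7 bb 5f e9 c3 is 7 bytes > B = 6, so hash it first: H(key) = 2d 1a, then zero-pad to 6 bytes: K' = 2d 1a 00 00 00 00.
XOR each byte with 0x5c: 2d⊕5c=71, 1a⊕5c=46, 00⊕5c=5c, 00⊕5c=5c, 00⊕5c=5c, 00⊕5c=5c.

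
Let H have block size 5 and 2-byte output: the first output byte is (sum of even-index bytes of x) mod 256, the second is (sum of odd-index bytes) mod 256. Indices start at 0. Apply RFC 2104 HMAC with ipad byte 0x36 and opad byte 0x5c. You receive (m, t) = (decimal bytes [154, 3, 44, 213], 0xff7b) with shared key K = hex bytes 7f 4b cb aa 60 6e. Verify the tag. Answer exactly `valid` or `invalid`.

valid

Key hex bytes 7f 4b cb aa 60 6e is 6 bytes > B = 5, so hash it first: H(key) = aa 63, then zero-pad to 5 bytes: K' = aa 63 00 00 00.
K' ⊕ ipad = 9c 55 36 36 36; K' ⊕ opad = f6 3f 5c 5c 5c.
Inner hash: even-index sum = 480 mod 256 = 224; odd-index sum = 337 mod 256 = 81 → e0 51.
Outer hash (recomputed tag): even-index sum = 511 mod 256 = 255; odd-index sum = 379 mod 256 = 123 → ff 7b.
Recomputed tag = ff7b; claimed = ff7b → match.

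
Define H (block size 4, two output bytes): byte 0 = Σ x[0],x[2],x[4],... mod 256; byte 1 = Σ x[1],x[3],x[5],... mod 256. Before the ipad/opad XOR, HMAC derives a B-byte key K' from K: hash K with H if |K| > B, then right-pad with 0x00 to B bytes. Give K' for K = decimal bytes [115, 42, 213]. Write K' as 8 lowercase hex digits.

Key decimal bytes [115, 42, 213] = 73 2a d5 is 3 bytes ≤ B = 4; zero-pad to 4 bytes: K' = 73 2a d5 00.

732ad500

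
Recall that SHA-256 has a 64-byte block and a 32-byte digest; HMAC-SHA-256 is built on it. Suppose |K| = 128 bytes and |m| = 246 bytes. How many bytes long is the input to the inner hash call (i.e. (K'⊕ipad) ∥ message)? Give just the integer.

310

Key is 128 > 64 bytes, so it is hashed to 32 bytes then zero-padded to 64: |K'| = 64.
Inner input = (K'⊕ipad) ∥ m → 64 + 246 = 310 bytes.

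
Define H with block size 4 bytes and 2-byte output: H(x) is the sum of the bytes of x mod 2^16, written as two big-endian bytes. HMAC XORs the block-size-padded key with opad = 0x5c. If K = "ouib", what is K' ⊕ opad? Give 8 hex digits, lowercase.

3329353e

Key "ouib" = 6f 75 69 62 is exactly B = 4 bytes: K' = 6f 75 69 62.
XOR each byte with 0x5c: 6f⊕5c=33, 75⊕5c=29, 69⊕5c=35, 62⊕5c=3e.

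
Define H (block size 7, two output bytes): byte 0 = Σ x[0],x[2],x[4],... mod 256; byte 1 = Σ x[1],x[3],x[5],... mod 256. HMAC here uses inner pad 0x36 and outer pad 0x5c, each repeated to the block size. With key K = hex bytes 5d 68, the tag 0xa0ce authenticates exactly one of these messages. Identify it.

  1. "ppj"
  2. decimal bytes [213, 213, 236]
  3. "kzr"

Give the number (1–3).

Key hex bytes 5d 68 is 2 bytes ≤ B = 7; zero-pad to 7 bytes: K' = 5d 68 00 00 00 00 00.
K' ⊕ ipad = 6b 5e 36 36 36 36 36; K' ⊕ opad = 01 34 5c 5c 5c 5c 5c.
m1: inner = H(6b 5e 36 36 36 36 36 70 70 6a) = 7d a4; tag = H(01 34 5c 5c 5c 5c 5c 7d a4) = b969
m2: inner = H(6b 5e 36 36 36 36 36 d5 d5 ec) = e2 8b; tag = H(01 34 5c 5c 5c 5c 5c e2 8b) = a0ce ← matches
m3: inner = H(6b 5e 36 36 36 36 36 6b 7a 72) = 87 a7; tag = H(01 34 5c 5c 5c 5c 5c 87 a7) = bc73

2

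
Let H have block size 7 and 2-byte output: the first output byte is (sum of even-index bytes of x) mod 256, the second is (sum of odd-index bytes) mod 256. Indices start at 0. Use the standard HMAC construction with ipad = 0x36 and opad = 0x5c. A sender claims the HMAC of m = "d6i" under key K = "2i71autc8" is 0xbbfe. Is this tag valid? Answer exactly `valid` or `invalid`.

Key "2i71autc8" = 32 69 37 31 61 75 74 63 38 is 9 bytes > B = 7, so hash it first: H(key) = 76 72, then zero-pad to 7 bytes: K' = 76 72 00 00 00 00 00.
K' ⊕ ipad = 40 44 36 36 36 36 36; K' ⊕ opad = 2a 2e 5c 5c 5c 5c 5c.
Inner hash: even-index sum = 280 mod 256 = 24; odd-index sum = 381 mod 256 = 125 → 18 7d.
Outer hash (recomputed tag): even-index sum = 443 mod 256 = 187; odd-index sum = 254 mod 256 = 254 → bb fe.
Recomputed tag = bbfe; claimed = bbfe → match.

valid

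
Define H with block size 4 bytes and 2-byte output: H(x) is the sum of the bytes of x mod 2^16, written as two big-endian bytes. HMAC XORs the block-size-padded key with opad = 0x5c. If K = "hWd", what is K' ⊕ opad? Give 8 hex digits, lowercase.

340b385c

Key "hWd" = 68 57 64 is 3 bytes ≤ B = 4; zero-pad to 4 bytes: K' = 68 57 64 00.
XOR each byte with 0x5c: 68⊕5c=34, 57⊕5c=0b, 64⊕5c=38, 00⊕5c=5c.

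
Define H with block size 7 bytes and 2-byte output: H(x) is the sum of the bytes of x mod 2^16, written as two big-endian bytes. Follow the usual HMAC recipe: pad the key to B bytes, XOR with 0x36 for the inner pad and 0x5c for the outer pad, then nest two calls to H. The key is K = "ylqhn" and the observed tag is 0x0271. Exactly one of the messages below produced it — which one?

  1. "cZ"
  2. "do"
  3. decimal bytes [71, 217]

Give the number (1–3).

Key "ylqhn" = 79 6c 71 68 6e is 5 bytes ≤ B = 7; zero-pad to 7 bytes: K' = 79 6c 71 68 6e 00 00.
K' ⊕ ipad = 4f 5a 47 5e 58 36 36; K' ⊕ opad = 25 30 2d 34 32 5c 5c.
m1: inner = H(4f 5a 47 5e 58 36 36 63 5a) = 02 cf; tag = H(25 30 2d 34 32 5c 5c 02 cf) = 0271 ← matches
m2: inner = H(4f 5a 47 5e 58 36 36 64 6f) = 02 e5; tag = H(25 30 2d 34 32 5c 5c 02 e5) = 0287
m3: inner = H(4f 5a 47 5e 58 36 36 47 d9) = 03 32; tag = H(25 30 2d 34 32 5c 5c 03 32) = 01d5

1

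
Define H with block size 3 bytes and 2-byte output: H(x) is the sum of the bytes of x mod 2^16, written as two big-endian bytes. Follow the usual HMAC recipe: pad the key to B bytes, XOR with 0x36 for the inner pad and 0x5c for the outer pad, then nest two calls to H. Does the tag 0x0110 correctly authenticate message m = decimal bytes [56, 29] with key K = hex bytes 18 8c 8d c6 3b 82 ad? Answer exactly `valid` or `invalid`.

valid

Key hex bytes 18 8c 8d c6 3b 82 ad is 7 bytes > B = 3, so hash it first: H(key) = 03 61, then zero-pad to 3 bytes: K' = 03 61 00.
K' ⊕ ipad = 35 57 36; K' ⊕ opad = 5f 3d 5c.
Inner hash: sum = 53+87+54+56+29 = 279 → 01 17.
Outer hash (recomputed tag): sum = 95+61+92+1+23 = 272 → 01 10.
Recomputed tag = 0110; claimed = 0110 → match.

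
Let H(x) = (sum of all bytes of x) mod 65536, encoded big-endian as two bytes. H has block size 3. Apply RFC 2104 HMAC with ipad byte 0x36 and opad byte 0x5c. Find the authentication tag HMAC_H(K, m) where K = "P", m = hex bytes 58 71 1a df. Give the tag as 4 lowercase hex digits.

Key "P" = 50 is 1 byte ≤ B = 3; zero-pad to 3 bytes: K' = 50 00 00.
K' ⊕ ipad = 66 36 36.  K' ⊕ opad = 0c 5c 5c.
Inner input = (K'⊕ipad) ∥ m = 66 36 36 ∥ 58 71 1a df.
Inner hash: sum = 102+54+54+88+113+26+223 = 660 → 02 94.
Outer input = (K'⊕opad) ∥ inner = 0c 5c 5c ∥ 02 94.
Outer hash (tag): sum = 12+92+92+2+148 = 346 → 01 5a.

015a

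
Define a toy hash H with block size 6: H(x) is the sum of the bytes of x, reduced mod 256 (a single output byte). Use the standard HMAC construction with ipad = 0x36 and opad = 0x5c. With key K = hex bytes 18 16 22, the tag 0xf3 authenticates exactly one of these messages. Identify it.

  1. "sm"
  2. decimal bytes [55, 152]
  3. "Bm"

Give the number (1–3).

2

Key hex bytes 18 16 22 is 3 bytes ≤ B = 6; zero-pad to 6 bytes: K' = 18 16 22 00 00 00.
K' ⊕ ipad = 2e 20 14 36 36 36; K' ⊕ opad = 44 4a 7e 5c 5c 5c.
m1: inner = H(2e 20 14 36 36 36 73 6d) = e4; tag = H(44 4a 7e 5c 5c 5c e4) = 04
m2: inner = H(2e 20 14 36 36 36 37 98) = d3; tag = H(44 4a 7e 5c 5c 5c d3) = f3 ← matches
m3: inner = H(2e 20 14 36 36 36 42 6d) = b3; tag = H(44 4a 7e 5c 5c 5c b3) = d3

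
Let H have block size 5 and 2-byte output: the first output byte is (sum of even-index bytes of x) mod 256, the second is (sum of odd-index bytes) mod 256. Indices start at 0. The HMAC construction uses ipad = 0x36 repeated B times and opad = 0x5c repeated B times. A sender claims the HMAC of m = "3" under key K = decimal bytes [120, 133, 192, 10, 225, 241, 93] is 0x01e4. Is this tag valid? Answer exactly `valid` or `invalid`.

Key decimal bytes [120, 133, 192, 10, 225, 241, 93] = 78 85 c0 0a e1 f1 5d is 7 bytes > B = 5, so hash it first: H(key) = 76 80, then zero-pad to 5 bytes: K' = 76 80 00 00 00.
K' ⊕ ipad = 40 b6 36 36 36; K' ⊕ opad = 2a dc 5c 5c 5c.
Inner hash: even-index sum = 172 mod 256 = 172; odd-index sum = 287 mod 256 = 31 → ac 1f.
Outer hash (recomputed tag): even-index sum = 257 mod 256 = 1; odd-index sum = 484 mod 256 = 228 → 01 e4.
Recomputed tag = 01e4; claimed = 01e4 → match.

valid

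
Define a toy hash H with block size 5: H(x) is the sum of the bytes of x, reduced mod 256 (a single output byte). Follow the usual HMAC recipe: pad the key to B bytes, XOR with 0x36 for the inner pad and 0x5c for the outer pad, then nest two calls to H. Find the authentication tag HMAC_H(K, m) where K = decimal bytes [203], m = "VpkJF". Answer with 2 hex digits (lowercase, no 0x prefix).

Key decimal bytes [203] = cb is 1 byte ≤ B = 5; zero-pad to 5 bytes: K' = cb 00 00 00 00.
K' ⊕ ipad = fd 36 36 36 36.  K' ⊕ opad = 97 5c 5c 5c 5c.
Inner input = (K'⊕ipad) ∥ m = fd 36 36 36 36 ∥ 56 70 6b 4a 46.
Inner hash: sum = 253+54+54+54+54+86+112+107+74+70 = 918; mod 256 = 150 → 96.
Outer input = (K'⊕opad) ∥ inner = 97 5c 5c 5c 5c ∥ 96.
Outer hash (tag): sum = 151+92+92+92+92+150 = 669; mod 256 = 157 → 9d.

9d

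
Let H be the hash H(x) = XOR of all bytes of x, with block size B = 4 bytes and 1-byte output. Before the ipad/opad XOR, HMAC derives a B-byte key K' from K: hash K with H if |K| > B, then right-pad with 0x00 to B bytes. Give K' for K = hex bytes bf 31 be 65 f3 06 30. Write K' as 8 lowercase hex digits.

90000000

|K| = 7 > B = 4, so first hash the key.
H(K): XOR bf⊕31⊕be⊕65⊕f3⊕06⊕30 = 90.
Zero-pad H(K) = 90 to 4 bytes: K' = 90 00 00 00.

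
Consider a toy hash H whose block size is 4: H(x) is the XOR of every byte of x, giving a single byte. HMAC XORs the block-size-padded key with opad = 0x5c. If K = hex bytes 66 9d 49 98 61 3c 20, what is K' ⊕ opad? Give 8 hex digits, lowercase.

0b5c5c5c

Key hex bytes 66 9d 49 98 61 3c 20 is 7 bytes > B = 4, so hash it first: H(key) = 57, then zero-pad to 4 bytes: K' = 57 00 00 00.
XOR each byte with 0x5c: 57⊕5c=0b, 00⊕5c=5c, 00⊕5c=5c, 00⊕5c=5c.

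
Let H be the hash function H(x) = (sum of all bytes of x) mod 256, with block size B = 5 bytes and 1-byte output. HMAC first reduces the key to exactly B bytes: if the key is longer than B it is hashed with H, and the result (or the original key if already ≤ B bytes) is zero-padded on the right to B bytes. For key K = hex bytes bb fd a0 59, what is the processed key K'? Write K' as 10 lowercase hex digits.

Key hex bytes bb fd a0 59 is 4 bytes ≤ B = 5; zero-pad to 5 bytes: K' = bb fd a0 59 00.

bbfda05900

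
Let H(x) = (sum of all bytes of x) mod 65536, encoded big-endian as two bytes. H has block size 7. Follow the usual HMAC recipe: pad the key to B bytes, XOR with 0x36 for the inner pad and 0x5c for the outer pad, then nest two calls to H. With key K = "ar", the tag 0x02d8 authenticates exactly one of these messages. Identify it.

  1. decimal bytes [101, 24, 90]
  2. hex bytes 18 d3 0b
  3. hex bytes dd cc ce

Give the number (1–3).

Key "ar" = 61 72 is 2 bytes ≤ B = 7; zero-pad to 7 bytes: K' = 61 72 00 00 00 00 00.
K' ⊕ ipad = 57 44 36 36 36 36 36; K' ⊕ opad = 3d 2e 5c 5c 5c 5c 5c.
m1: inner = H(57 44 36 36 36 36 36 65 18 5a) = 02 80; tag = H(3d 2e 5c 5c 5c 5c 5c 02 80) = 02b9
m2: inner = H(57 44 36 36 36 36 36 18 d3 0b) = 02 9f; tag = H(3d 2e 5c 5c 5c 5c 5c 02 9f) = 02d8 ← matches
m3: inner = H(57 44 36 36 36 36 36 dd cc ce) = 04 20; tag = H(3d 2e 5c 5c 5c 5c 5c 04 20) = 025b

2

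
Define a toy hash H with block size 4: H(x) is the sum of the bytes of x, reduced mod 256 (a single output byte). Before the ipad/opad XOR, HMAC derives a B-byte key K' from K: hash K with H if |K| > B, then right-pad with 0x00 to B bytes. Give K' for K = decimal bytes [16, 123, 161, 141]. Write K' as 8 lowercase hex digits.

Key decimal bytes [16, 123, 161, 141] = 10 7b a1 8d is exactly B = 4 bytes: K' = 10 7b a1 8d.

107ba18d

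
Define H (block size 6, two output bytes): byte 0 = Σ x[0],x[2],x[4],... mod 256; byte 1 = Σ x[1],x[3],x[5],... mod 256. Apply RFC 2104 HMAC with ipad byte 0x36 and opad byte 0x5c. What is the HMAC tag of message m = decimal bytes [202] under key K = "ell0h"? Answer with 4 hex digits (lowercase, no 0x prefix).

Key "ell0h" = 65 6c 6c 30 68 is 5 bytes ≤ B = 6; zero-pad to 6 bytes: K' = 65 6c 6c 30 68 00.
K' ⊕ ipad = 53 5a 5a 06 5e 36.  K' ⊕ opad = 39 30 30 6c 34 5c.
Inner input = (K'⊕ipad) ∥ m = 53 5a 5a 06 5e 36 ∥ ca.
Inner hash: even-index sum = 469 mod 256 = 213; odd-index sum = 150 mod 256 = 150 → d5 96.
Outer input = (K'⊕opad) ∥ inner = 39 30 30 6c 34 5c ∥ d5 96.
Outer hash (tag): even-index sum = 370 mod 256 = 114; odd-index sum = 398 mod 256 = 142 → 72 8e.

728e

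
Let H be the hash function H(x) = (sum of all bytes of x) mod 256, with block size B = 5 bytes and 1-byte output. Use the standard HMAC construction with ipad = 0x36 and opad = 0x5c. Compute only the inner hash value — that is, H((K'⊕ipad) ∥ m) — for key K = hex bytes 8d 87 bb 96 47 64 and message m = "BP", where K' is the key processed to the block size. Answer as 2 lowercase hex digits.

Key hex bytes 8d 87 bb 96 47 64 is 6 bytes > B = 5, so hash it first: H(key) = 10, then zero-pad to 5 bytes: K' = 10 00 00 00 00.
K' ⊕ ipad = 26 36 36 36 36.
Inner input = 26 36 36 36 36 ∥ 42 50.
Inner hash: sum = 38+54+54+54+54+66+80 = 400; mod 256 = 144 → 90.

90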